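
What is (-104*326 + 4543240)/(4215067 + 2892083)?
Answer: 751556/1184525 ≈ 0.63448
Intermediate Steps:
(-104*326 + 4543240)/(4215067 + 2892083) = (-33904 + 4543240)/7107150 = 4509336*(1/7107150) = 751556/1184525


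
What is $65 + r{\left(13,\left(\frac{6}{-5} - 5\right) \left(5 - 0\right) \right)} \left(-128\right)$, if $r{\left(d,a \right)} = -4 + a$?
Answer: $4545$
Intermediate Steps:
$65 + r{\left(13,\left(\frac{6}{-5} - 5\right) \left(5 - 0\right) \right)} \left(-128\right) = 65 + \left(-4 + \left(\frac{6}{-5} - 5\right) \left(5 - 0\right)\right) \left(-128\right) = 65 + \left(-4 + \left(6 \left(- \frac{1}{5}\right) - 5\right) \left(5 + 0\right)\right) \left(-128\right) = 65 + \left(-4 + \left(- \frac{6}{5} - 5\right) 5\right) \left(-128\right) = 65 + \left(-4 - 31\right) \left(-128\right) = 65 - -4480 = 65 + 4480 = 4545$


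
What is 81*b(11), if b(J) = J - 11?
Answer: 0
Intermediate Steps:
b(J) = -11 + J
81*b(11) = 81*(-11 + 11) = 81*0 = 0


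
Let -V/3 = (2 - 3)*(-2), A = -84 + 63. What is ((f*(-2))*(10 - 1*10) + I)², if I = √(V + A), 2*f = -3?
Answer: -27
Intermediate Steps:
A = -21
V = -6 (V = -3*(2 - 3)*(-2) = -(-3)*(-2) = -3*2 = -6)
f = -3/2 (f = (½)*(-3) = -3/2 ≈ -1.5000)
I = 3*I*√3 (I = √(-6 - 21) = √(-27) = 3*I*√3 ≈ 5.1962*I)
((f*(-2))*(10 - 1*10) + I)² = ((-3/2*(-2))*(10 - 1*10) + 3*I*√3)² = (3*(10 - 10) + 3*I*√3)² = (3*0 + 3*I*√3)² = (0 + 3*I*√3)² = (3*I*√3)² = -27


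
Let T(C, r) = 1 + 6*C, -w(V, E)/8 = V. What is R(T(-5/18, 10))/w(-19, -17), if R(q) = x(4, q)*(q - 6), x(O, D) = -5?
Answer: 25/114 ≈ 0.21930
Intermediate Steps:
w(V, E) = -8*V
R(q) = 30 - 5*q (R(q) = -5*(q - 6) = -5*(-6 + q) = 30 - 5*q)
R(T(-5/18, 10))/w(-19, -17) = (30 - 5*(1 + 6*(-5/18)))/((-8*(-19))) = (30 - 5*(1 + 6*(-5*1/18)))/152 = (30 - 5*(1 + 6*(-5/18)))*(1/152) = (30 - 5*(1 - 5/3))*(1/152) = (30 - 5*(-⅔))*(1/152) = (30 + 10/3)*(1/152) = (100/3)*(1/152) = 25/114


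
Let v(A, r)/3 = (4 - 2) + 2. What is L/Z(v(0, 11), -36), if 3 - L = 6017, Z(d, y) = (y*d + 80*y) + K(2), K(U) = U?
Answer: 3007/1655 ≈ 1.8169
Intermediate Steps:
v(A, r) = 12 (v(A, r) = 3*((4 - 2) + 2) = 3*(2 + 2) = 3*4 = 12)
Z(d, y) = 2 + 80*y + d*y (Z(d, y) = (y*d + 80*y) + 2 = (d*y + 80*y) + 2 = (80*y + d*y) + 2 = 2 + 80*y + d*y)
L = -6014 (L = 3 - 1*6017 = 3 - 6017 = -6014)
L/Z(v(0, 11), -36) = -6014/(2 + 80*(-36) + 12*(-36)) = -6014/(2 - 2880 - 432) = -6014/(-3310) = -6014*(-1/3310) = 3007/1655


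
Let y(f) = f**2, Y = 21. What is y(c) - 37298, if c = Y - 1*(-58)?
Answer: -31057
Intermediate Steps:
c = 79 (c = 21 - 1*(-58) = 21 + 58 = 79)
y(c) - 37298 = 79**2 - 37298 = 6241 - 37298 = -31057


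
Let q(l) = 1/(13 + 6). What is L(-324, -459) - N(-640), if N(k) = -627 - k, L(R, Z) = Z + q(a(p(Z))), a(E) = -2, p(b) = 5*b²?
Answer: -8967/19 ≈ -471.95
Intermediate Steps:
q(l) = 1/19
L(R, Z) = 1/19 + Z (L(R, Z) = Z + 1/19 = 1/19 + Z)
L(-324, -459) - N(-640) = (1/19 - 459) - (-627 - 1*(-640)) = -8720/19 - (-627 + 640) = -8720/19 - 1*13 = -8720/19 - 13 = -8967/19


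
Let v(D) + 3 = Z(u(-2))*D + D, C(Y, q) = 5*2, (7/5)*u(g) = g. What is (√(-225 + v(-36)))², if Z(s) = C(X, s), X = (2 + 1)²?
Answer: -624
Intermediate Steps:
X = 9 (X = 3² = 9)
u(g) = 5*g/7
C(Y, q) = 10
Z(s) = 10
v(D) = -3 + 11*D (v(D) = -3 + (10*D + D) = -3 + 11*D)
(√(-225 + v(-36)))² = (√(-225 + (-3 + 11*(-36))))² = (√(-225 + (-3 - 396)))² = (√(-225 - 399))² = (√(-624))² = (4*I*√39)² = -624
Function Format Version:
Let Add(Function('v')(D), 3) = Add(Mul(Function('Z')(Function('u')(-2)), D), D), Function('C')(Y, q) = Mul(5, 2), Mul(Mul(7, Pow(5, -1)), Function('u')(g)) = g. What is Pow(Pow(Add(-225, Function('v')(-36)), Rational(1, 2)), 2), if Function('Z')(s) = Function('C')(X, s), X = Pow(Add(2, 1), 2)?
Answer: -624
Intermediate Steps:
X = 9 (X = Pow(3, 2) = 9)
Function('u')(g) = Mul(Rational(5, 7), g)
Function('C')(Y, q) = 10
Function('Z')(s) = 10
Function('v')(D) = Add(-3, Mul(11, D)) (Function('v')(D) = Add(-3, Add(Mul(10, D), D)) = Add(-3, Mul(11, D)))
Pow(Pow(Add(-225, Function('v')(-36)), Rational(1, 2)), 2) = Pow(Pow(Add(-225, Add(-3, Mul(11, -36))), Rational(1, 2)), 2) = Pow(Pow(Add(-225, Add(-3, -396)), Rational(1, 2)), 2) = Pow(Pow(Add(-225, -399), Rational(1, 2)), 2) = Pow(Pow(-624, Rational(1, 2)), 2) = Pow(Mul(4, I, Pow(39, Rational(1, 2))), 2) = -624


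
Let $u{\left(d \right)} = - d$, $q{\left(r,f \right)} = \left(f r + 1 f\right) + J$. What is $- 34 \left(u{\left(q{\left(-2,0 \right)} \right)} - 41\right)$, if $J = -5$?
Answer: $1224$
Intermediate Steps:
$q{\left(r,f \right)} = -5 + f + f r$ ($q{\left(r,f \right)} = \left(f r + 1 f\right) - 5 = \left(f r + f\right) - 5 = \left(f + f r\right) - 5 = -5 + f + f r$)
$- 34 \left(u{\left(q{\left(-2,0 \right)} \right)} - 41\right) = - 34 \left(- (-5 + 0 + 0 \left(-2\right)) - 41\right) = - 34 \left(- (-5 + 0 + 0) - 41\right) = - 34 \left(\left(-1\right) \left(-5\right) - 41\right) = - 34 \left(5 - 41\right) = \left(-34\right) \left(-36\right) = 1224$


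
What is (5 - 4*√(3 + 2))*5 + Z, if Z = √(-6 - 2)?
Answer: 25 - 20*√5 + 2*I*√2 ≈ -19.721 + 2.8284*I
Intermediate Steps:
Z = 2*I*√2 (Z = √(-8) = 2*I*√2 ≈ 2.8284*I)
(5 - 4*√(3 + 2))*5 + Z = (5 - 4*√(3 + 2))*5 + 2*I*√2 = (5 - 4*√5)*5 + 2*I*√2 = (25 - 20*√5) + 2*I*√2 = 25 - 20*√5 + 2*I*√2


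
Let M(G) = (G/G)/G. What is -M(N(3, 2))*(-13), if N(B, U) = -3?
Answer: -13/3 ≈ -4.3333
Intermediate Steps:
M(G) = 1/G
-M(N(3, 2))*(-13) = -1/(-3)*(-13) = -1*(-⅓)*(-13) = (⅓)*(-13) = -13/3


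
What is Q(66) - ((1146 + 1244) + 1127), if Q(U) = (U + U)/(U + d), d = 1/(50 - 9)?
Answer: -9515107/2707 ≈ -3515.0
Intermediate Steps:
d = 1/41 ≈ 0.024390
Q(U) = 2*U/(1/41 + U) (Q(U) = (U + U)/(U + 1/41) = (2*U)/(1/41 + U) = 2*U/(1/41 + U))
Q(66) - ((1146 + 1244) + 1127) = 82*66/(1 + 41*66) - ((1146 + 1244) + 1127) = 82*66/(1 + 2706) - (2390 + 1127) = 82*66/2707 - 1*3517 = 82*66*(1/2707) - 3517 = 5412/2707 - 3517 = -9515107/2707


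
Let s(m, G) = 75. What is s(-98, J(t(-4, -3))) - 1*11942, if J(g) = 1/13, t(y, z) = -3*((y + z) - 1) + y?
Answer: -11867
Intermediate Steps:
t(y, z) = 3 - 3*z - 2*y (t(y, z) = -3*(-1 + y + z) + y = (3 - 3*y - 3*z) + y = 3 - 3*z - 2*y)
J(g) = 1/13
s(-98, J(t(-4, -3))) - 1*11942 = 75 - 1*11942 = 75 - 11942 = -11867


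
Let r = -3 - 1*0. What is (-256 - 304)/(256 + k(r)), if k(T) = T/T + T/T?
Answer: -280/129 ≈ -2.1705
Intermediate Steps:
r = -3 (r = -3 + 0 = -3)
k(T) = 2 (k(T) = 1 + 1 = 2)
(-256 - 304)/(256 + k(r)) = (-256 - 304)/(256 + 2) = -560/258 = -560*1/258 = -280/129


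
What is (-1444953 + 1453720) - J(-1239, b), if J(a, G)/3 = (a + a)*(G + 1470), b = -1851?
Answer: -2823587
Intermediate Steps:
J(a, G) = 6*a*(1470 + G) (J(a, G) = 3*((a + a)*(G + 1470)) = 3*((2*a)*(1470 + G)) = 3*(2*a*(1470 + G)) = 6*a*(1470 + G))
(-1444953 + 1453720) - J(-1239, b) = (-1444953 + 1453720) - 6*(-1239)*(1470 - 1851) = 8767 - 6*(-1239)*(-381) = 8767 - 1*2832354 = 8767 - 2832354 = -2823587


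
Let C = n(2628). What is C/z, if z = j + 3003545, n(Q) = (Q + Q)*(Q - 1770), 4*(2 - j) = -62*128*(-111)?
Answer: 4509648/2783323 ≈ 1.6202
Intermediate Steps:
j = -220222 (j = 2 - (-62*128)*(-111)/4 = 2 - (-1984)*(-111) = 2 - 1/4*880896 = 2 - 220224 = -220222)
n(Q) = 2*Q*(-1770 + Q) (n(Q) = (2*Q)*(-1770 + Q) = 2*Q*(-1770 + Q))
C = 4509648 (C = 2*2628*(-1770 + 2628) = 2*2628*858 = 4509648)
z = 2783323 (z = -220222 + 3003545 = 2783323)
C/z = 4509648/2783323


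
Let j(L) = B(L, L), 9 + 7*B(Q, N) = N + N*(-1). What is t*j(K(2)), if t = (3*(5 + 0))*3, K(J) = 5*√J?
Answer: -405/7 ≈ -57.857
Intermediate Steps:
t = 45 (t = (3*5)*3 = 15*3 = 45)
B(Q, N) = -9/7 (B(Q, N) = -9/7 + (N + N*(-1))/7 = -9/7 + (N - N)/7 = -9/7 + (⅐)*0 = -9/7 + 0 = -9/7)
j(L) = -9/7
t*j(K(2)) = 45*(-9/7) = -405/7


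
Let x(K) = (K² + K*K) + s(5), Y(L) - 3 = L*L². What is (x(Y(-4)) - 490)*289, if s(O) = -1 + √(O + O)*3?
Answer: 2008839 + 867*√10 ≈ 2.0116e+6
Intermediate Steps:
Y(L) = 3 + L³ (Y(L) = 3 + L*L² = 3 + L³)
s(O) = -1 + 3*√2*√O (s(O) = -1 + √(2*O)*3 = -1 + (√2*√O)*3 = -1 + 3*√2*√O)
x(K) = -1 + 2*K² + 3*√10 (x(K) = (K² + K*K) + (-1 + 3*√2*√5) = (K² + K²) + (-1 + 3*√10) = 2*K² + (-1 + 3*√10) = -1 + 2*K² + 3*√10)
(x(Y(-4)) - 490)*289 = ((-1 + 2*(3 + (-4)³)² + 3*√10) - 490)*289 = ((-1 + 2*(3 - 64)² + 3*√10) - 490)*289 = ((-1 + 2*(-61)² + 3*√10) - 490)*289 = ((-1 + 2*3721 + 3*√10) - 490)*289 = ((-1 + 7442 + 3*√10) - 490)*289 = ((7441 + 3*√10) - 490)*289 = (6951 + 3*√10)*289 = 2008839 + 867*√10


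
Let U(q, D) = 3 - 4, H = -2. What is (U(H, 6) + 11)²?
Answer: 100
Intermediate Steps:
U(q, D) = -1
(U(H, 6) + 11)² = (-1 + 11)² = 10² = 100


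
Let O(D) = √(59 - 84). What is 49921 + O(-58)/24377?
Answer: 49921 + 5*I/24377 ≈ 49921.0 + 0.00020511*I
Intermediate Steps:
O(D) = 5*I (O(D) = √(-25) = 5*I)
49921 + O(-58)/24377 = 49921 + (5*I)/24377 = 49921 + (5*I)*(1/24377) = 49921 + 5*I/24377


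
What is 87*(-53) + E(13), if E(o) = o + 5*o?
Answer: -4533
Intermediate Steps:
E(o) = 6*o
87*(-53) + E(13) = 87*(-53) + 6*13 = -4611 + 78 = -4533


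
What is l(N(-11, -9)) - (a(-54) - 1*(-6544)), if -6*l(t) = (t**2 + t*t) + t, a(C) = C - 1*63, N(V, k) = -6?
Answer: -6438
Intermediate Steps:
a(C) = -63 + C (a(C) = C - 63 = -63 + C)
l(t) = -t**2/3 - t/6 (l(t) = -((t**2 + t*t) + t)/6 = -((t**2 + t**2) + t)/6 = -(2*t**2 + t)/6 = -(t + 2*t**2)/6 = -t**2/3 - t/6)
l(N(-11, -9)) - (a(-54) - 1*(-6544)) = -1/6*(-6)*(1 + 2*(-6)) - ((-63 - 54) - 1*(-6544)) = -1/6*(-6)*(1 - 12) - (-117 + 6544) = -1/6*(-6)*(-11) - 1*6427 = -11 - 6427 = -6438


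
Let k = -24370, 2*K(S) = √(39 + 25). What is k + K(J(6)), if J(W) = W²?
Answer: -24366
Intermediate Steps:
K(S) = 4 (K(S) = √(39 + 25)/2 = √64/2 = (½)*8 = 4)
k + K(J(6)) = -24370 + 4 = -24366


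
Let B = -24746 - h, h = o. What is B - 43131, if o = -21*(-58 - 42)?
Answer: -69977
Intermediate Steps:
o = 2100 (o = -21*(-100) = 2100)
h = 2100
B = -26846 (B = -24746 - 1*2100 = -24746 - 2100 = -26846)
B - 43131 = -26846 - 43131 = -69977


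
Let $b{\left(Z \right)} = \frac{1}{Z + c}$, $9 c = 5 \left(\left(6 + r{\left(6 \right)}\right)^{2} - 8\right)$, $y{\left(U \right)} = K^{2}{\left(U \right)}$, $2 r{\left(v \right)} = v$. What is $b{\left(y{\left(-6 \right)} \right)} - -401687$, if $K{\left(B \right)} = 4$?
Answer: $\frac{204458692}{509} \approx 4.0169 \cdot 10^{5}$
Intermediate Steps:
$r{\left(v \right)} = \frac{v}{2}$
$y{\left(U \right)} = 16$ ($y{\left(U \right)} = 4^{2} = 16$)
$c = \frac{365}{9}$ ($c = \frac{5 \left(\left(6 + \frac{1}{2} \cdot 6\right)^{2} - 8\right)}{9} = \frac{5 \left(\left(6 + 3\right)^{2} - 8\right)}{9} = \frac{5 \left(9^{2} - 8\right)}{9} = \frac{5 \left(81 - 8\right)}{9} = \frac{5 \cdot 73}{9} = \frac{1}{9} \cdot 365 = \frac{365}{9} \approx 40.556$)
$b{\left(Z \right)} = \frac{1}{\frac{365}{9} + Z}$ ($b{\left(Z \right)} = \frac{1}{Z + \frac{365}{9}} = \frac{1}{\frac{365}{9} + Z}$)
$b{\left(y{\left(-6 \right)} \right)} - -401687 = \frac{9}{365 + 9 \cdot 16} - -401687 = \frac{9}{365 + 144} + 401687 = \frac{9}{509} + 401687 = \frac{204458692}{509}$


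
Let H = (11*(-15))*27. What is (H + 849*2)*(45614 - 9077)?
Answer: -100732509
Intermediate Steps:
H = -4455 (H = -165*27 = -4455)
(H + 849*2)*(45614 - 9077) = (-4455 + 849*2)*(45614 - 9077) = (-4455 + 1698)*36537 = -2757*36537 = -100732509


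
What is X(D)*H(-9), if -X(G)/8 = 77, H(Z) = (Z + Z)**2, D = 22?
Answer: -199584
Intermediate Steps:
H(Z) = 4*Z**2 (H(Z) = (2*Z)**2 = 4*Z**2)
X(G) = -616 (X(G) = -8*77 = -616)
X(D)*H(-9) = -2464*(-9)**2 = -2464*81 = -616*324 = -199584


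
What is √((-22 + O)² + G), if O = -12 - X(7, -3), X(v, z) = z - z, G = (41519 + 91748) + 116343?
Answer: √250766 ≈ 500.77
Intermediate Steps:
G = 249610 (G = 133267 + 116343 = 249610)
X(v, z) = 0
O = -12 (O = -12 - 1*0 = -12 + 0 = -12)
√((-22 + O)² + G) = √((-22 - 12)² + 249610) = √((-34)² + 249610) = √(1156 + 249610) = √250766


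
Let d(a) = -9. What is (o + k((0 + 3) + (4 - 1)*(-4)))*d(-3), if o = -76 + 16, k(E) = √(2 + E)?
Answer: 540 - 9*I*√7 ≈ 540.0 - 23.812*I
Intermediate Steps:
o = -60
(o + k((0 + 3) + (4 - 1)*(-4)))*d(-3) = (-60 + √(2 + ((0 + 3) + (4 - 1)*(-4))))*(-9) = (-60 + √(2 + (3 + 3*(-4))))*(-9) = (-60 + √(2 + (3 - 12)))*(-9) = (-60 + √(2 - 9))*(-9) = (-60 + √(-7))*(-9) = (-60 + I*√7)*(-9) = 540 - 9*I*√7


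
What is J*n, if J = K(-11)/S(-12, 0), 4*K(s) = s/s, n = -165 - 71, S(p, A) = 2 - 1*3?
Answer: 59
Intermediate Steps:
S(p, A) = -1 (S(p, A) = 2 - 3 = -1)
n = -236
K(s) = ¼ (K(s) = (s/s)/4 = (¼)*1 = ¼)
J = -¼ (J = (¼)/(-1) = (¼)*(-1) = -¼ ≈ -0.25000)
J*n = -¼*(-236) = 59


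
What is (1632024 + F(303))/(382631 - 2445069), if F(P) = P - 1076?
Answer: -1631251/2062438 ≈ -0.79093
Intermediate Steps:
F(P) = -1076 + P
(1632024 + F(303))/(382631 - 2445069) = (1632024 + (-1076 + 303))/(382631 - 2445069) = (1632024 - 773)/(-2062438) = 1631251*(-1/2062438) = -1631251/2062438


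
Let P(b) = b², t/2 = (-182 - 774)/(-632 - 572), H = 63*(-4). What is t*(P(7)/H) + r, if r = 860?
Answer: 665401/774 ≈ 859.69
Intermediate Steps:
H = -252
t = 478/301 (t = 2*((-182 - 774)/(-632 - 572)) = 2*(-956/(-1204)) = 2*(-956*(-1/1204)) = 2*(239/301) = 478/301 ≈ 1.5880)
t*(P(7)/H) + r = 478*(7²/(-252))/301 + 860 = 478*(49*(-1/252))/301 + 860 = (478/301)*(-7/36) + 860 = -239/774 + 860 = 665401/774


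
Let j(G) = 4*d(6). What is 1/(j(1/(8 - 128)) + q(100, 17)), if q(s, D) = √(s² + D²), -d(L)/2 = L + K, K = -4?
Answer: 16/10033 + √10289/10033 ≈ 0.011705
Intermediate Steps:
d(L) = 8 - 2*L (d(L) = -2*(L - 4) = -2*(-4 + L) = 8 - 2*L)
j(G) = -16 (j(G) = 4*(8 - 2*6) = 4*(8 - 12) = 4*(-4) = -16)
q(s, D) = √(D² + s²)
1/(j(1/(8 - 128)) + q(100, 17)) = 1/(-16 + √(17² + 100²)) = 1/(-16 + √(289 + 10000)) = 1/(-16 + √10289)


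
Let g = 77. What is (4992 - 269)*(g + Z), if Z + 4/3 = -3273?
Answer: -45303016/3 ≈ -1.5101e+7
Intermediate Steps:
Z = -9823/3 (Z = -4/3 - 3273 = -9823/3 ≈ -3274.3)
(4992 - 269)*(g + Z) = (4992 - 269)*(77 - 9823/3) = 4723*(-9592/3) = -45303016/3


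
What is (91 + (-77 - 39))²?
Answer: 625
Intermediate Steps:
(91 + (-77 - 39))² = (91 - 116)² = (-25)² = 625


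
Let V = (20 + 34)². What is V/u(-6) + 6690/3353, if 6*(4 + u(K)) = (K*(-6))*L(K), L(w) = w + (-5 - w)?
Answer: -4774944/57001 ≈ -83.770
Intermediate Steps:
L(w) = -5
u(K) = -4 + 5*K (u(K) = -4 + ((K*(-6))*(-5))/6 = -4 + (-6*K*(-5))/6 = -4 + (30*K)/6 = -4 + 5*K)
V = 2916 (V = 54² = 2916)
V/u(-6) + 6690/3353 = 2916/(-4 + 5*(-6)) + 6690/3353 = 2916/(-4 - 30) + 6690*(1/3353) = 2916/(-34) + 6690/3353 = 2916*(-1/34) + 6690/3353 = -1458/17 + 6690/3353 = -4774944/57001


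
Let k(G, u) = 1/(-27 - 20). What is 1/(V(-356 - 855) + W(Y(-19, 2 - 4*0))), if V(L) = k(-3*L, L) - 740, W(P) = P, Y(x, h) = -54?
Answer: -47/37319 ≈ -0.0012594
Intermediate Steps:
k(G, u) = -1/47 (k(G, u) = 1/(-47) = -1/47)
V(L) = -34781/47 (V(L) = -1/47 - 740 = -34781/47)
1/(V(-356 - 855) + W(Y(-19, 2 - 4*0))) = 1/(-34781/47 - 54) = 1/(-37319/47) = -47/37319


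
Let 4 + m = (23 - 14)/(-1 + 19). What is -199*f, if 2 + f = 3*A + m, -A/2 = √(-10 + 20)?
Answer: 2189/2 + 1194*√10 ≈ 4870.3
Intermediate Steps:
m = -7/2 (m = -4 + (23 - 14)/(-1 + 19) = -4 + 9/18 = -4 + 9*(1/18) = -4 + ½ = -7/2 ≈ -3.5000)
A = -2*√10 (A = -2*√(-10 + 20) = -2*√10 ≈ -6.3246)
f = -11/2 - 6*√10 (f = -2 + (3*(-2*√10) - 7/2) = -2 + (-6*√10 - 7/2) = -2 + (-7/2 - 6*√10) = -11/2 - 6*√10 ≈ -24.474)
-199*f = -199*(-11/2 - 6*√10) = 2189/2 + 1194*√10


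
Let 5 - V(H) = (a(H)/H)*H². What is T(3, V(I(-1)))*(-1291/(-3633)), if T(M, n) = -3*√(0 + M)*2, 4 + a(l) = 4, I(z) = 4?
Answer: -2582*√3/1211 ≈ -3.6929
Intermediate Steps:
a(l) = 0 (a(l) = -4 + 4 = 0)
V(H) = 5 (V(H) = 5 - 0/H*H² = 5 - 0*H² = 5 - 1*0 = 5 + 0 = 5)
T(M, n) = -6*√M (T(M, n) = -3*√M*2 = -6*√M)
T(3, V(I(-1)))*(-1291/(-3633)) = (-6*√3)*(-1291/(-3633)) = (-6*√3)*(-1291*(-1/3633)) = -6*√3*(1291/3633) = -2582*√3/1211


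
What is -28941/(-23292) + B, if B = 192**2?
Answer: 286221743/7764 ≈ 36865.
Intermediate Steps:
B = 36864
-28941/(-23292) + B = -28941/(-23292) + 36864 = -28941*(-1/23292) + 36864 = 9647/7764 + 36864 = 286221743/7764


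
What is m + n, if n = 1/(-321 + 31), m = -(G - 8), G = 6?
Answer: 579/290 ≈ 1.9966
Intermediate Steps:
m = 2 (m = -(6 - 8) = -1*(-2) = 2)
n = -1/290 (n = 1/(-290) = -1/290 ≈ -0.0034483)
m + n = 2 - 1/290 = 579/290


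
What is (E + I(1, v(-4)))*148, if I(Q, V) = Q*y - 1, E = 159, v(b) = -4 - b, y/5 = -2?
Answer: 21904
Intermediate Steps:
y = -10 (y = 5*(-2) = -10)
I(Q, V) = -1 - 10*Q (I(Q, V) = Q*(-10) - 1 = -10*Q - 1 = -1 - 10*Q)
(E + I(1, v(-4)))*148 = (159 + (-1 - 10*1))*148 = (159 + (-1 - 10))*148 = (159 - 11)*148 = 148*148 = 21904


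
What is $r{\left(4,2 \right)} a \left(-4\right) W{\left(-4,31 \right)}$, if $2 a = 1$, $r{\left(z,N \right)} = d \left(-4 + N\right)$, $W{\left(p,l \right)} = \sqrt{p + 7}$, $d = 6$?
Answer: $24 \sqrt{3} \approx 41.569$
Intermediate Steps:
$W{\left(p,l \right)} = \sqrt{7 + p}$
$r{\left(z,N \right)} = -24 + 6 N$ ($r{\left(z,N \right)} = 6 \left(-4 + N\right) = -24 + 6 N$)
$a = \frac{1}{2}$ ($a = \frac{1}{2} \cdot 1 = \frac{1}{2} \approx 0.5$)
$r{\left(4,2 \right)} a \left(-4\right) W{\left(-4,31 \right)} = \left(-24 + 6 \cdot 2\right) \frac{1}{2} \left(-4\right) \sqrt{7 - 4} = \left(-24 + 12\right) \frac{1}{2} \left(-4\right) \sqrt{3} = \left(-12\right) \frac{1}{2} \left(-4\right) \sqrt{3} = \left(-6\right) \left(-4\right) \sqrt{3} = 24 \sqrt{3}$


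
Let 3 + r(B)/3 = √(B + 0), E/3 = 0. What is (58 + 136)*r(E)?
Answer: -1746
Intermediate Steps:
E = 0 (E = 3*0 = 0)
r(B) = -9 + 3*√B (r(B) = -9 + 3*√(B + 0) = -9 + 3*√B)
(58 + 136)*r(E) = (58 + 136)*(-9 + 3*√0) = 194*(-9 + 3*0) = 194*(-9 + 0) = 194*(-9) = -1746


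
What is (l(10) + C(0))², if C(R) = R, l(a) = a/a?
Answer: 1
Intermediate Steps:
l(a) = 1
(l(10) + C(0))² = (1 + 0)² = 1² = 1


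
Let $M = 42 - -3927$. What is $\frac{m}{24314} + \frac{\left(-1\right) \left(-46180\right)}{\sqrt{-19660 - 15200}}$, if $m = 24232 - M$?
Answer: $\frac{20263}{24314} - \frac{4618 i \sqrt{8715}}{1743} \approx 0.83339 - 247.34 i$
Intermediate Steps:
$M = 3969$ ($M = 42 + 3927 = 3969$)
$m = 20263$ ($m = 24232 - 3969 = 20263$)
$\frac{m}{24314} + \frac{\left(-1\right) \left(-46180\right)}{\sqrt{-19660 - 15200}} = \frac{20263}{24314} + \frac{\left(-1\right) \left(-46180\right)}{\sqrt{-19660 - 15200}} = 20263 \cdot \frac{1}{24314} + \frac{46180}{\sqrt{-34860}} = \frac{20263}{24314} + \frac{46180}{2 i \sqrt{8715}} = \frac{20263}{24314} + 46180 \left(- \frac{i \sqrt{8715}}{17430}\right) = \frac{20263}{24314} - \frac{4618 i \sqrt{8715}}{1743}$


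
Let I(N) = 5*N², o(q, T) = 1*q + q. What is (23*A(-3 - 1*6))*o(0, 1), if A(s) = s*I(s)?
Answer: 0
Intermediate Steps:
o(q, T) = 2*q (o(q, T) = q + q = 2*q)
A(s) = 5*s³ (A(s) = s*(5*s²) = 5*s³)
(23*A(-3 - 1*6))*o(0, 1) = (23*(5*(-3 - 1*6)³))*(2*0) = (23*(5*(-3 - 6)³))*0 = (23*(5*(-9)³))*0 = (23*(5*(-729)))*0 = (23*(-3645))*0 = -83835*0 = 0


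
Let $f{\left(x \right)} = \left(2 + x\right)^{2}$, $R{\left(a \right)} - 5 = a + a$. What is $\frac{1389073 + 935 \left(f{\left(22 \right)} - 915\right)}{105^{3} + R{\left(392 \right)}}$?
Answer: $\frac{536054}{579207} \approx 0.9255$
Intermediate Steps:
$R{\left(a \right)} = 5 + 2 a$ ($R{\left(a \right)} = 5 + \left(a + a\right) = 5 + 2 a$)
$\frac{1389073 + 935 \left(f{\left(22 \right)} - 915\right)}{105^{3} + R{\left(392 \right)}} = \frac{1389073 + 935 \left(\left(2 + 22\right)^{2} - 915\right)}{105^{3} + \left(5 + 2 \cdot 392\right)} = \frac{1389073 + 935 \left(24^{2} - 915\right)}{1157625 + \left(5 + 784\right)} = \frac{1389073 + 935 \left(576 - 915\right)}{1157625 + 789} = \frac{1389073 + 935 \left(-339\right)}{1158414} = \left(1389073 - 316965\right) \frac{1}{1158414} = 1072108 \cdot \frac{1}{1158414} = \frac{536054}{579207}$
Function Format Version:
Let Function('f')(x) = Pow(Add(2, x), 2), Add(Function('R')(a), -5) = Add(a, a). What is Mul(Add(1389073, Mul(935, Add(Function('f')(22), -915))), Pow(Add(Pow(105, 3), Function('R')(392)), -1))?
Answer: Rational(536054, 579207) ≈ 0.92550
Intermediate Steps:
Function('R')(a) = Add(5, Mul(2, a)) (Function('R')(a) = Add(5, Add(a, a)) = Add(5, Mul(2, a)))
Mul(Add(1389073, Mul(935, Add(Function('f')(22), -915))), Pow(Add(Pow(105, 3), Function('R')(392)), -1)) = Mul(Add(1389073, Mul(935, Add(Pow(Add(2, 22), 2), -915))), Pow(Add(Pow(105, 3), Add(5, Mul(2, 392))), -1)) = Mul(Add(1389073, Mul(935, Add(Pow(24, 2), -915))), Pow(Add(1157625, Add(5, 784)), -1)) = Mul(Add(1389073, Mul(935, Add(576, -915))), Pow(Add(1157625, 789), -1)) = Mul(Add(1389073, Mul(935, -339)), Pow(1158414, -1)) = Mul(Add(1389073, -316965), Rational(1, 1158414)) = Mul(1072108, Rational(1, 1158414)) = Rational(536054, 579207)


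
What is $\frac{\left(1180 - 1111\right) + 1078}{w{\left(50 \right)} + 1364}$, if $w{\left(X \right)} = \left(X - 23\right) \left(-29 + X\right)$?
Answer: $\frac{1147}{1931} \approx 0.59399$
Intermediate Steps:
$w{\left(X \right)} = \left(-29 + X\right) \left(-23 + X\right)$ ($w{\left(X \right)} = \left(X - 23\right) \left(-29 + X\right) = \left(-23 + X\right) \left(-29 + X\right) = \left(-29 + X\right) \left(-23 + X\right)$)
$\frac{\left(1180 - 1111\right) + 1078}{w{\left(50 \right)} + 1364} = \frac{\left(1180 - 1111\right) + 1078}{\left(667 + 50^{2} - 2600\right) + 1364} = \frac{69 + 1078}{\left(667 + 2500 - 2600\right) + 1364} = \frac{1147}{567 + 1364} = \frac{1147}{1931}$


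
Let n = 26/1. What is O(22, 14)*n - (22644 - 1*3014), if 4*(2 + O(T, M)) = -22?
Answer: -19825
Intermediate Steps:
n = 26 (n = 26*1 = 26)
O(T, M) = -15/2 (O(T, M) = -2 + (¼)*(-22) = -2 - 11/2 = -15/2)
O(22, 14)*n - (22644 - 1*3014) = -15/2*26 - (22644 - 1*3014) = -195 - (22644 - 3014) = -195 - 1*19630 = -195 - 19630 = -19825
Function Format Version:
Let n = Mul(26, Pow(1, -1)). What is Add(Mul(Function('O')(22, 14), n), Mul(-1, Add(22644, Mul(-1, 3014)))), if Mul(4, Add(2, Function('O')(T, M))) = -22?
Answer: -19825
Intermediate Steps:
n = 26 (n = Mul(26, 1) = 26)
Function('O')(T, M) = Rational(-15, 2) (Function('O')(T, M) = Add(-2, Mul(Rational(1, 4), -22)) = Add(-2, Rational(-11, 2)) = Rational(-15, 2))
Add(Mul(Function('O')(22, 14), n), Mul(-1, Add(22644, Mul(-1, 3014)))) = Add(Mul(Rational(-15, 2), 26), Mul(-1, Add(22644, Mul(-1, 3014)))) = Add(-195, Mul(-1, Add(22644, -3014))) = Add(-195, Mul(-1, 19630)) = Add(-195, -19630) = -19825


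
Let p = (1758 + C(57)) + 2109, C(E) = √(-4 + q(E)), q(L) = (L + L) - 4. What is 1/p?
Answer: 3867/14953583 - √106/14953583 ≈ 0.00025791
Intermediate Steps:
q(L) = -4 + 2*L (q(L) = 2*L - 4 = -4 + 2*L)
C(E) = √(-8 + 2*E) (C(E) = √(-4 + (-4 + 2*E)) = √(-8 + 2*E))
p = 3867 + √106 (p = (1758 + √(-8 + 2*57)) + 2109 = (1758 + √(-8 + 114)) + 2109 = (1758 + √106) + 2109 = 3867 + √106 ≈ 3877.3)
1/p = 1/(3867 + √106)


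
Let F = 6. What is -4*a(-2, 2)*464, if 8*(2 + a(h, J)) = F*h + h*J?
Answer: 7424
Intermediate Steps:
a(h, J) = -2 + 3*h/4 + J*h/8 (a(h, J) = -2 + (6*h + h*J)/8 = -2 + (6*h + J*h)/8 = -2 + (3*h/4 + J*h/8) = -2 + 3*h/4 + J*h/8)
-4*a(-2, 2)*464 = -4*(-2 + (¾)*(-2) + (⅛)*2*(-2))*464 = -4*(-2 - 3/2 - ½)*464 = -4*(-4)*464 = 16*464 = 7424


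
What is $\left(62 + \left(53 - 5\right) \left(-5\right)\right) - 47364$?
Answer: $-47542$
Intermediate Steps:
$\left(62 + \left(53 - 5\right) \left(-5\right)\right) - 47364 = \left(62 + 48 \left(-5\right)\right) - 47364 = \left(62 - 240\right) - 47364 = -178 - 47364 = -47542$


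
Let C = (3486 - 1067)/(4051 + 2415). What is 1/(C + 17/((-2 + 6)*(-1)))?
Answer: -12932/50123 ≈ -0.25801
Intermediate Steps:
C = 2419/6466 ≈ 0.37411
1/(C + 17/((-2 + 6)*(-1))) = 1/(2419/6466 + 17/((-2 + 6)*(-1))) = 1/(2419/6466 + 17/(4*(-1))) = 1/(2419/6466 + 17/(-4)) = 1/(2419/6466 - ¼*17) = 1/(2419/6466 - 17/4) = 1/(-50123/12932) = -12932/50123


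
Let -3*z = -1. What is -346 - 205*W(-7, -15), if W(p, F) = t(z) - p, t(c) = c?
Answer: -5548/3 ≈ -1849.3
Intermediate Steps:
z = ⅓ (z = -⅓*(-1) = ⅓ ≈ 0.33333)
W(p, F) = ⅓ - p
-346 - 205*W(-7, -15) = -346 - 205*(⅓ - 1*(-7)) = -346 - 205*(⅓ + 7) = -346 - 205*22/3 = -346 - 4510/3 = -5548/3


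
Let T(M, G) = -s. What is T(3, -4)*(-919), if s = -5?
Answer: -4595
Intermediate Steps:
T(M, G) = 5 (T(M, G) = -1*(-5) = 5)
T(3, -4)*(-919) = 5*(-919) = -4595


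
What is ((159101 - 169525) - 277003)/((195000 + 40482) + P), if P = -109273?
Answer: -287427/126209 ≈ -2.2774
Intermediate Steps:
((159101 - 169525) - 277003)/((195000 + 40482) + P) = ((159101 - 169525) - 277003)/((195000 + 40482) - 109273) = (-10424 - 277003)/(235482 - 109273) = -287427/126209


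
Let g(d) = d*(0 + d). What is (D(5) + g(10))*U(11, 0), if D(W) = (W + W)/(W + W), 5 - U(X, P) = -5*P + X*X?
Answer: -11716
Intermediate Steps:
U(X, P) = 5 - X² + 5*P (U(X, P) = 5 - (-5*P + X*X) = 5 - (-5*P + X²) = 5 - (X² - 5*P) = 5 + (-X² + 5*P) = 5 - X² + 5*P)
D(W) = 1 (D(W) = (2*W)/((2*W)) = (2*W)*(1/(2*W)) = 1)
g(d) = d² (g(d) = d*d = d²)
(D(5) + g(10))*U(11, 0) = (1 + 10²)*(5 - 1*11² + 5*0) = (1 + 100)*(5 - 1*121 + 0) = 101*(5 - 121 + 0) = 101*(-116) = -11716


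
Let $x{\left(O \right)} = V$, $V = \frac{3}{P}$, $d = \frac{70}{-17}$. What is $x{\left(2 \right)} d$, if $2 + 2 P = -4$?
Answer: $\frac{70}{17} \approx 4.1176$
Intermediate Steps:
$P = -3$ ($P = -1 + \frac{1}{2} \left(-4\right) = -1 - 2 = -3$)
$d = - \frac{70}{17}$ ($d = 70 \left(- \frac{1}{17}\right) = - \frac{70}{17} \approx -4.1176$)
$V = -1$ ($V = \frac{3}{-3} = 3 \left(- \frac{1}{3}\right) = -1$)
$x{\left(O \right)} = -1$
$x{\left(2 \right)} d = \left(-1\right) \left(- \frac{70}{17}\right) = \frac{70}{17}$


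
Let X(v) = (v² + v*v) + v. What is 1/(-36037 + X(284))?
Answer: 1/125559 ≈ 7.9644e-6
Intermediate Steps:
X(v) = v + 2*v² (X(v) = (v² + v²) + v = 2*v² + v = v + 2*v²)
1/(-36037 + X(284)) = 1/(-36037 + 284*(1 + 2*284)) = 1/(-36037 + 284*(1 + 568)) = 1/(-36037 + 284*569) = 1/(-36037 + 161596) = 1/125559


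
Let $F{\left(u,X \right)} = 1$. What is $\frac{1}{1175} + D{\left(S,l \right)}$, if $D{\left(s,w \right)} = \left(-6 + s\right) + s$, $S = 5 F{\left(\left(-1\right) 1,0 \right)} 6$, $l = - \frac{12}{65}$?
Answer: $\frac{63451}{1175} \approx 54.001$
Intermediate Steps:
$l = - \frac{12}{65}$ ($l = \left(-12\right) \frac{1}{65} = - \frac{12}{65} \approx -0.18462$)
$S = 30$ ($S = 5 \cdot 1 \cdot 6 = 5 \cdot 6 = 30$)
$D{\left(s,w \right)} = -6 + 2 s$
$\frac{1}{1175} + D{\left(S,l \right)} = \frac{1}{1175} + \left(-6 + 2 \cdot 30\right) = \frac{1}{1175} + \left(-6 + 60\right) = \frac{1}{1175} + 54 = \frac{63451}{1175}$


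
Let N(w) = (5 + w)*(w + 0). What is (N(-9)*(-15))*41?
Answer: -22140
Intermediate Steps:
N(w) = w*(5 + w) (N(w) = (5 + w)*w = w*(5 + w))
(N(-9)*(-15))*41 = (-9*(5 - 9)*(-15))*41 = (-9*(-4)*(-15))*41 = (36*(-15))*41 = -540*41 = -22140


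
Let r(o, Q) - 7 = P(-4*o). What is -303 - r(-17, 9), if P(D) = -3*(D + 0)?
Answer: -106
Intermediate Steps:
P(D) = -3*D
r(o, Q) = 7 + 12*o (r(o, Q) = 7 - (-12)*o = 7 + 12*o)
-303 - r(-17, 9) = -303 - (7 + 12*(-17)) = -303 - (7 - 204) = -303 - 1*(-197) = -303 + 197 = -106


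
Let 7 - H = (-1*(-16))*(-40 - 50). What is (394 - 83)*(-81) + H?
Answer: -23744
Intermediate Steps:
H = 1447 (H = 7 - (-1*(-16))*(-40 - 50) = 7 - 16*(-90) = 7 - 1*(-1440) = 7 + 1440 = 1447)
(394 - 83)*(-81) + H = (394 - 83)*(-81) + 1447 = 311*(-81) + 1447 = -25191 + 1447 = -23744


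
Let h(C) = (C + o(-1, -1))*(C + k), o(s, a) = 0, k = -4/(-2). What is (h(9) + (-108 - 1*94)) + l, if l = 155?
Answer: 52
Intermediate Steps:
k = 2 (k = -4*(-1/2) = 2)
h(C) = C*(2 + C) (h(C) = (C + 0)*(C + 2) = C*(2 + C))
(h(9) + (-108 - 1*94)) + l = (9*(2 + 9) + (-108 - 1*94)) + 155 = (9*11 + (-108 - 94)) + 155 = (99 - 202) + 155 = -103 + 155 = 52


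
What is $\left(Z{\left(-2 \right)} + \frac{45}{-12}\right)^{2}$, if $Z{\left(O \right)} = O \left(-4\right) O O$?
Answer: $\frac{12769}{16} \approx 798.06$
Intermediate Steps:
$Z{\left(O \right)} = - 4 O^{3}$ ($Z{\left(O \right)} = - 4 O O O = - 4 O^{2} O = - 4 O^{3}$)
$\left(Z{\left(-2 \right)} + \frac{45}{-12}\right)^{2} = \left(- 4 \left(-2\right)^{3} + \frac{45}{-12}\right)^{2} = \left(\left(-4\right) \left(-8\right) + 45 \left(- \frac{1}{12}\right)\right)^{2} = \left(32 - \frac{15}{4}\right)^{2} = \left(\frac{113}{4}\right)^{2} = \frac{12769}{16}$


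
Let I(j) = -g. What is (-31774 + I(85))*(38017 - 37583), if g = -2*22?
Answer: -13770820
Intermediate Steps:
g = -44
I(j) = 44 (I(j) = -1*(-44) = 44)
(-31774 + I(85))*(38017 - 37583) = (-31774 + 44)*(38017 - 37583) = -31730*434 = -13770820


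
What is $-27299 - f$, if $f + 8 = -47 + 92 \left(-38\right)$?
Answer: $-23748$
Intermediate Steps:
$f = -3551$ ($f = -8 + \left(-47 + 92 \left(-38\right)\right) = -8 - 3543 = -3551$)
$-27299 - f = -27299 - -3551 = -27299 + 3551 = -23748$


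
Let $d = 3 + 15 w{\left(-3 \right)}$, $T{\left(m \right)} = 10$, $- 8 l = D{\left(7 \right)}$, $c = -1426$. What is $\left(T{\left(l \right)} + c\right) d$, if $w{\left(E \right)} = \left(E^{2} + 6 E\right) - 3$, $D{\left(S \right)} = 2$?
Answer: $250632$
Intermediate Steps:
$l = - \frac{1}{4}$ ($l = \left(- \frac{1}{8}\right) 2 = - \frac{1}{4} \approx -0.25$)
$w{\left(E \right)} = -3 + E^{2} + 6 E$
$d = -177$ ($d = 3 + 15 \left(-3 + \left(-3\right)^{2} + 6 \left(-3\right)\right) = 3 + 15 \left(-3 + 9 - 18\right) = 3 + 15 \left(-12\right) = 3 - 180 = -177$)
$\left(T{\left(l \right)} + c\right) d = \left(10 - 1426\right) \left(-177\right) = \left(-1416\right) \left(-177\right) = 250632$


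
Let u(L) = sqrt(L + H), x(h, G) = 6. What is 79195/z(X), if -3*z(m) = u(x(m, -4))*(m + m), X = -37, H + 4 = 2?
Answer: 237585/148 ≈ 1605.3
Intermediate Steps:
H = -2 (H = -4 + 2 = -2)
u(L) = sqrt(-2 + L) (u(L) = sqrt(L - 2) = sqrt(-2 + L))
z(m) = -4*m/3 (z(m) = -sqrt(-2 + 6)*(m + m)/3 = -sqrt(4)*2*m/3 = -2*2*m/3 = -4*m/3)
79195/z(X) = 79195/((-4/3*(-37))) = 79195/(148/3) = 79195*(3/148) = 237585/148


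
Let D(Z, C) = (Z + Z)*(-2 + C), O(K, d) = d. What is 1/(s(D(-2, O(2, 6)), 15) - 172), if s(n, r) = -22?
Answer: -1/194 ≈ -0.0051546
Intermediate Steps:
D(Z, C) = 2*Z*(-2 + C) (D(Z, C) = (2*Z)*(-2 + C) = 2*Z*(-2 + C))
1/(s(D(-2, O(2, 6)), 15) - 172) = 1/(-22 - 172) = 1/(-194) = -1/194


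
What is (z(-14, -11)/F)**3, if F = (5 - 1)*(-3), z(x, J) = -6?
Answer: 1/8 ≈ 0.12500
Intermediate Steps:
F = -12 (F = 4*(-3) = -12)
(z(-14, -11)/F)**3 = (-6/(-12))**3 = (-6*(-1/12))**3 = (1/2)**3 = 1/8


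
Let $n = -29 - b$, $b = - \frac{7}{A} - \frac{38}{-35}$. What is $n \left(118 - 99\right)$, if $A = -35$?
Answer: $- \frac{4028}{7} \approx -575.43$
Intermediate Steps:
$b = \frac{9}{7}$ ($b = - \frac{7}{-35} - \frac{38}{-35} = \left(-7\right) \left(- \frac{1}{35}\right) - - \frac{38}{35} = \frac{1}{5} + \frac{38}{35} = \frac{9}{7} \approx 1.2857$)
$n = - \frac{212}{7}$ ($n = -29 - \frac{9}{7} = - \frac{212}{7} \approx -30.286$)
$n \left(118 - 99\right) = - \frac{212 \left(118 - 99\right)}{7} = \left(- \frac{212}{7}\right) 19 = - \frac{4028}{7}$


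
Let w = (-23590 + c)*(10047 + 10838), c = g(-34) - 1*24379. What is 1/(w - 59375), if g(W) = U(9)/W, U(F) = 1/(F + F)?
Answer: -612/613157888165 ≈ -9.9811e-10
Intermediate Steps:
U(F) = 1/(2*F)
g(W) = 1/(18*W) (g(W) = ((1/2)/9)/W = ((1/2)*(1/9))/W = 1/(18*W))
c = -14919949/612 (c = (1/18)/(-34) - 1*24379 = (1/18)*(-1/34) - 24379 = -1/612 - 24379 = -14919949/612 ≈ -24379.)
w = -613121550665/612 (w = (-23590 - 14919949/612)*(10047 + 10838) = -29357029/612*20885 = -613121550665/612 ≈ -1.0018e+9)
1/(w - 59375) = 1/(-613121550665/612 - 59375) = 1/(-613157888165/612) = -612/613157888165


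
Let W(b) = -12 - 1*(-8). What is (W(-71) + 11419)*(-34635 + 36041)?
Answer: 16049490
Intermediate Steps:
W(b) = -4 (W(b) = -12 + 8 = -4)
(W(-71) + 11419)*(-34635 + 36041) = (-4 + 11419)*(-34635 + 36041) = 11415*1406 = 16049490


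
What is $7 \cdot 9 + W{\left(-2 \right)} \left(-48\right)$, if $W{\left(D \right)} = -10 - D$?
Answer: $447$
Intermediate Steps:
$7 \cdot 9 + W{\left(-2 \right)} \left(-48\right) = 7 \cdot 9 + \left(-10 - -2\right) \left(-48\right) = 63 + \left(-10 + 2\right) \left(-48\right) = 63 - -384 = 63 + 384 = 447$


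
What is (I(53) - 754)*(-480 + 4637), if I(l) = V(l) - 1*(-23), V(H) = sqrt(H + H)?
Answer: -3038767 + 4157*sqrt(106) ≈ -2.9960e+6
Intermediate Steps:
V(H) = sqrt(2)*sqrt(H) (V(H) = sqrt(2*H) = sqrt(2)*sqrt(H))
I(l) = 23 + sqrt(2)*sqrt(l) (I(l) = sqrt(2)*sqrt(l) - 1*(-23) = sqrt(2)*sqrt(l) + 23 = 23 + sqrt(2)*sqrt(l))
(I(53) - 754)*(-480 + 4637) = ((23 + sqrt(2)*sqrt(53)) - 754)*(-480 + 4637) = ((23 + sqrt(106)) - 754)*4157 = (-731 + sqrt(106))*4157 = -3038767 + 4157*sqrt(106)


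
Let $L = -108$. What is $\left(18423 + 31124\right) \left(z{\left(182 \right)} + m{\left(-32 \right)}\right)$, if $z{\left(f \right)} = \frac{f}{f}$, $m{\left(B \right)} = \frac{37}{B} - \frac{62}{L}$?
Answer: $\frac{17886467}{864} \approx 20702.0$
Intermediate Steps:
$m{\left(B \right)} = \frac{31}{54} + \frac{37}{B}$ ($m{\left(B \right)} = \frac{37}{B} - \frac{62}{-108} = \frac{37}{B} - - \frac{31}{54} = \frac{37}{B} + \frac{31}{54} = \frac{31}{54} + \frac{37}{B}$)
$z{\left(f \right)} = 1$
$\left(18423 + 31124\right) \left(z{\left(182 \right)} + m{\left(-32 \right)}\right) = \left(18423 + 31124\right) \left(1 + \left(\frac{31}{54} + \frac{37}{-32}\right)\right) = 49547 \left(1 + \left(\frac{31}{54} + 37 \left(- \frac{1}{32}\right)\right)\right) = 49547 \left(1 + \left(\frac{31}{54} - \frac{37}{32}\right)\right) = 49547 \left(1 - \frac{503}{864}\right) = 49547 \cdot \frac{361}{864} = \frac{17886467}{864}$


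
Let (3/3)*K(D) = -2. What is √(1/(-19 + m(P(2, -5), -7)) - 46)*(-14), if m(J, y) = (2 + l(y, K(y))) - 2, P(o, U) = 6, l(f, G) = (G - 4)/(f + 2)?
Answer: -14*I*√364811/89 ≈ -95.011*I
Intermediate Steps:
K(D) = -2
l(f, G) = (-4 + G)/(2 + f)
m(J, y) = -6/(2 + y) (m(J, y) = (2 + (-4 - 2)/(2 + y)) - 2 = (2 - 6/(2 + y)) - 2 = -6/(2 + y))
√(1/(-19 + m(P(2, -5), -7)) - 46)*(-14) = √(1/(-19 - 6/(2 - 7)) - 46)*(-14) = √(1/(-19 - 6/(-5)) - 46)*(-14) = √(1/(-19 - 6*(-⅕)) - 46)*(-14) = √(1/(-19 + 6/5) - 46)*(-14) = √(1/(-89/5) - 46)*(-14) = √(-5/89 - 46)*(-14) = √(-4099/89)*(-14) = (I*√364811/89)*(-14) = -14*I*√364811/89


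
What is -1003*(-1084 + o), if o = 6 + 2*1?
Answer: 1079228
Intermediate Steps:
o = 8 (o = 6 + 2 = 8)
-1003*(-1084 + o) = -1003*(-1084 + 8) = -1003*(-1076) = 1079228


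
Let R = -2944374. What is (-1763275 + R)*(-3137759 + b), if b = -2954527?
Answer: 28680344095614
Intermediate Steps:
(-1763275 + R)*(-3137759 + b) = (-1763275 - 2944374)*(-3137759 - 2954527) = -4707649*(-6092286) = 28680344095614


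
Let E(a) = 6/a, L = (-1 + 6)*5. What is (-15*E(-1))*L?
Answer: 2250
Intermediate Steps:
L = 25 (L = 5*5 = 25)
(-15*E(-1))*L = -90/(-1)*25 = -90*(-1)*25 = -15*(-6)*25 = 90*25 = 2250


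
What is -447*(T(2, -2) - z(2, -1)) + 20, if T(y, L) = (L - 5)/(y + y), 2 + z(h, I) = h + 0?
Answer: 3209/4 ≈ 802.25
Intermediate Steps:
z(h, I) = -2 + h (z(h, I) = -2 + (h + 0) = -2 + h)
T(y, L) = (-5 + L)/(2*y) (T(y, L) = (-5 + L)/((2*y)) = (-5 + L)*(1/(2*y)) = (-5 + L)/(2*y))
-447*(T(2, -2) - z(2, -1)) + 20 = -447*((½)*(-5 - 2)/2 - (-2 + 2)) + 20 = -447*((½)*(½)*(-7) - 1*0) + 20 = -447*(-7/4 + 0) + 20 = -447*(-7/4) + 20 = 3129/4 + 20 = 3209/4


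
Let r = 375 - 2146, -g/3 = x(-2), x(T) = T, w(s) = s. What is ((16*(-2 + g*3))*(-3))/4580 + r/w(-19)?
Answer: 2024147/21755 ≈ 93.043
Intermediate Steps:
g = 6 (g = -3*(-2) = 6)
r = -1771
((16*(-2 + g*3))*(-3))/4580 + r/w(-19) = ((16*(-2 + 6*3))*(-3))/4580 - 1771/(-19) = ((16*(-2 + 18))*(-3))*(1/4580) - 1771*(-1/19) = ((16*16)*(-3))*(1/4580) + 1771/19 = (256*(-3))*(1/4580) + 1771/19 = -768*1/4580 + 1771/19 = -192/1145 + 1771/19 = 2024147/21755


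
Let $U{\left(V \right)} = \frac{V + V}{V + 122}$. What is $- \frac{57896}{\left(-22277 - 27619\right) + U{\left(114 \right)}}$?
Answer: $\frac{3415864}{2943807} \approx 1.1604$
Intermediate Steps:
$U{\left(V \right)} = \frac{2 V}{122 + V}$
$- \frac{57896}{\left(-22277 - 27619\right) + U{\left(114 \right)}} = - \frac{57896}{\left(-22277 - 27619\right) + 2 \cdot 114 \frac{1}{122 + 114}} = - \frac{57896}{-49896 + 2 \cdot 114 \cdot \frac{1}{236}} = - \frac{57896}{-49896 + \frac{57}{59}} = - \frac{57896}{- \frac{2943807}{59}} = \left(-57896\right) \left(- \frac{59}{2943807}\right) = \frac{3415864}{2943807}$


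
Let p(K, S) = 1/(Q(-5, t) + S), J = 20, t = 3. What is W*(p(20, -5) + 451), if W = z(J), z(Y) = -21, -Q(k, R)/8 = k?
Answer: -47358/5 ≈ -9471.6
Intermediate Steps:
Q(k, R) = -8*k
p(K, S) = 1/(40 + S) (p(K, S) = 1/(-8*(-5) + S) = 1/(40 + S))
W = -21
W*(p(20, -5) + 451) = -21*(1/(40 - 5) + 451) = -21*(1/35 + 451) = -21*15786/35 = -47358/5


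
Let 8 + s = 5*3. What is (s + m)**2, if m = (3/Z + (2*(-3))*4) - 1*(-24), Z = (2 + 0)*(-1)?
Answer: 121/4 ≈ 30.250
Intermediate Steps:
Z = -2 (Z = 2*(-1) = -2)
m = -3/2 (m = (3/(-2) + (2*(-3))*4) - 1*(-24) = (3*(-1/2) - 6*4) + 24 = (-3/2 - 24) + 24 = -51/2 + 24 = -3/2 ≈ -1.5000)
s = 7 (s = -8 + 5*3 = -8 + 15 = 7)
(s + m)**2 = (7 - 3/2)**2 = (11/2)**2 = 121/4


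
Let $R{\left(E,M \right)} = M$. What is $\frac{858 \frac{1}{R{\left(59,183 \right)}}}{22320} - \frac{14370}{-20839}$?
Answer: $\frac{9785501177}{14186357640} \approx 0.68978$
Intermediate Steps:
$\frac{858 \frac{1}{R{\left(59,183 \right)}}}{22320} - \frac{14370}{-20839} = \frac{858 \cdot \frac{1}{183}}{22320} - \frac{14370}{-20839} = 858 \cdot \frac{1}{183} \cdot \frac{1}{22320} - - \frac{14370}{20839} = \frac{286}{61} \cdot \frac{1}{22320} + \frac{14370}{20839} = \frac{143}{680760} + \frac{14370}{20839} = \frac{9785501177}{14186357640}$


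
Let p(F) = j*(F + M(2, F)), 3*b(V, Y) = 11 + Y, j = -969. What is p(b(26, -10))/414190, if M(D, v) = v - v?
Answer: -323/414190 ≈ -0.00077984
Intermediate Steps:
M(D, v) = 0
b(V, Y) = 11/3 + Y/3 (b(V, Y) = (11 + Y)/3 = 11/3 + Y/3)
p(F) = -969*F (p(F) = -969*(F + 0) = -969*F)
p(b(26, -10))/414190 = -969*(11/3 + (⅓)*(-10))/414190 = -969*(11/3 - 10/3)*(1/414190) = -969*⅓*(1/414190) = -323*1/414190 = -323/414190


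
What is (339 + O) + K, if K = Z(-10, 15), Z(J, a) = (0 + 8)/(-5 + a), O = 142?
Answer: 2409/5 ≈ 481.80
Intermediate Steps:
Z(J, a) = 8/(-5 + a)
K = ⅘ (K = 8/(-5 + 15) = 8/10 = 8*(⅒) = ⅘ ≈ 0.80000)
(339 + O) + K = (339 + 142) + ⅘ = 481 + ⅘ = 2409/5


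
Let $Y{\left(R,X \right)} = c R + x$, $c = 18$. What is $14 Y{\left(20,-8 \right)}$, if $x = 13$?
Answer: $5222$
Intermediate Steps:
$Y{\left(R,X \right)} = 13 + 18 R$ ($Y{\left(R,X \right)} = 18 R + 13 = 13 + 18 R$)
$14 Y{\left(20,-8 \right)} = 14 \left(13 + 18 \cdot 20\right) = 14 \left(13 + 360\right) = 14 \cdot 373 = 5222$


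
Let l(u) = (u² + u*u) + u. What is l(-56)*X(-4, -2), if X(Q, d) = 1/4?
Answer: 1554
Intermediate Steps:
l(u) = u + 2*u² (l(u) = (u² + u²) + u = 2*u² + u = u + 2*u²)
X(Q, d) = ¼
l(-56)*X(-4, -2) = -56*(1 + 2*(-56))*(¼) = -56*(1 - 112)*(¼) = -56*(-111)*(¼) = 6216*(¼) = 1554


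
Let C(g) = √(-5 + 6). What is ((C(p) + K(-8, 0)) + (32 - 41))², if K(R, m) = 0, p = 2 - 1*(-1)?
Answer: 64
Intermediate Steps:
p = 3 (p = 2 + 1 = 3)
C(g) = 1 (C(g) = √1 = 1)
((C(p) + K(-8, 0)) + (32 - 41))² = ((1 + 0) + (32 - 41))² = (1 - 9)² = (-8)² = 64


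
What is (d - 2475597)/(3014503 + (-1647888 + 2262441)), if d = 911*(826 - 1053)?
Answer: -1341197/1814528 ≈ -0.73914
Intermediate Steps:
d = -206797 (d = 911*(-227) = -206797)
(d - 2475597)/(3014503 + (-1647888 + 2262441)) = (-206797 - 2475597)/(3014503 + (-1647888 + 2262441)) = -2682394/(3014503 + 614553) = -2682394/3629056 = -2682394*1/3629056 = -1341197/1814528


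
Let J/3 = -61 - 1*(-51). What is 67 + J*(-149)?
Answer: 4537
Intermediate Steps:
J = -30 (J = 3*(-61 - 1*(-51)) = 3*(-61 + 51) = 3*(-10) = -30)
67 + J*(-149) = 67 - 30*(-149) = 67 + 4470 = 4537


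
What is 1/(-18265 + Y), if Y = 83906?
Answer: 1/65641 ≈ 1.5234e-5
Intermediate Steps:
1/(-18265 + Y) = 1/(-18265 + 83906) = 1/65641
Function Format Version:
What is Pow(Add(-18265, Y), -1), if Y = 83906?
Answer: Rational(1, 65641) ≈ 1.5234e-5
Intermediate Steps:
Pow(Add(-18265, Y), -1) = Pow(Add(-18265, 83906), -1) = Pow(65641, -1) = Rational(1, 65641)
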